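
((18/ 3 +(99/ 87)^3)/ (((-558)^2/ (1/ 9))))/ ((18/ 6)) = 60757/ 68344709364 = 0.00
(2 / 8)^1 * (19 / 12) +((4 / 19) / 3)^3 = 1173913 / 2963088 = 0.40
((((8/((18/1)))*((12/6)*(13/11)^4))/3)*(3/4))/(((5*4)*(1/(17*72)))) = 1942148/73205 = 26.53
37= 37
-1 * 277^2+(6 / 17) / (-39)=-16957111 / 221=-76729.01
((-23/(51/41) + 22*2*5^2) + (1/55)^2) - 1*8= 165615776/154275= 1073.51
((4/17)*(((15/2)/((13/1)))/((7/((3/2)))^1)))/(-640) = -9/198016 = -0.00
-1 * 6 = -6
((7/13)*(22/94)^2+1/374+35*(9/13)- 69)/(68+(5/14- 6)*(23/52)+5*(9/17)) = -13453527276/20494724261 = -0.66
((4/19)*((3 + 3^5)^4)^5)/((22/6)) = 7904663523402633358735333700617269247874602893312/209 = 37821356571304465831269540000000000000000000000.00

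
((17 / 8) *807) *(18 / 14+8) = 15923.84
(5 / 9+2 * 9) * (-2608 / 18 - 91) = -354541 / 81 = -4377.05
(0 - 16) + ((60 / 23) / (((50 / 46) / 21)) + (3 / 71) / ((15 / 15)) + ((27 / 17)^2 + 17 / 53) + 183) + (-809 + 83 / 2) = -5950995997 / 10875070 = -547.21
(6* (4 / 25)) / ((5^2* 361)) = 24 / 225625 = 0.00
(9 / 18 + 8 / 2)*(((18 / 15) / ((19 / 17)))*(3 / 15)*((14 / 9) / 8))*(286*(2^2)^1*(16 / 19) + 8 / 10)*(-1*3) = -24524829 / 45125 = -543.49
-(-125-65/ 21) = 2690/ 21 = 128.10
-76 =-76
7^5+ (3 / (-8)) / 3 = 134455 / 8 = 16806.88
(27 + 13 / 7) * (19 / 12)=1919 / 42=45.69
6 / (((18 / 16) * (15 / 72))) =128 / 5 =25.60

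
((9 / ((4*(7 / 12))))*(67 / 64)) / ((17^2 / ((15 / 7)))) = 27135 / 906304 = 0.03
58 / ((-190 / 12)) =-348 / 95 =-3.66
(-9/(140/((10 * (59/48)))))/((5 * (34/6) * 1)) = -0.03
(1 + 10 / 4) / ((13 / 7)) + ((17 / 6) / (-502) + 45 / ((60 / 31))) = 491975 / 19578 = 25.13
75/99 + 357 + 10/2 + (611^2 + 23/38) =468600191/1254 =373684.36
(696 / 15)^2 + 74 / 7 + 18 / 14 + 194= 2358.82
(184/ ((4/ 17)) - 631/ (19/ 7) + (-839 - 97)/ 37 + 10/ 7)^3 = 17308877874329429081/ 119168121961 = 145247551.02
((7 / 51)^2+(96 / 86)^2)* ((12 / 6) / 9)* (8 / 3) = 97332880 / 129849723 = 0.75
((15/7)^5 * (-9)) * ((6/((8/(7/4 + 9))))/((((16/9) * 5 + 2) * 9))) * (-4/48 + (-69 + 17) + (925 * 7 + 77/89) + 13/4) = -1008600010734375/4690900928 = -215012.00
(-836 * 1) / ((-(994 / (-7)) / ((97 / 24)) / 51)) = -344641 / 284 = -1213.52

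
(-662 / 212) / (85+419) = -331 / 53424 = -0.01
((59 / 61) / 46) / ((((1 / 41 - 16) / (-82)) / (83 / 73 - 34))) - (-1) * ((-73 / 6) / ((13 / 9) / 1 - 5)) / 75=-75158301823 / 21467022400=-3.50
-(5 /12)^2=-25 /144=-0.17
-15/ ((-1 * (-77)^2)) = 15/ 5929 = 0.00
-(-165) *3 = 495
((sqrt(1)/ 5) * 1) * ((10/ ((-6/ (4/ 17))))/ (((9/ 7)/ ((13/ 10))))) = -0.08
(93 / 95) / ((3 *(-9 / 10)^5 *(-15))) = 124000 / 3365793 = 0.04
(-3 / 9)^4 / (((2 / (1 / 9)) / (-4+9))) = 5 / 1458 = 0.00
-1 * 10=-10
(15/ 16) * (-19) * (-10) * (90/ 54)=2375/ 8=296.88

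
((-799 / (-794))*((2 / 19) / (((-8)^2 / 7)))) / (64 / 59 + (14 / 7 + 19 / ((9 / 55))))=2969883 / 30554822336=0.00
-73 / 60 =-1.22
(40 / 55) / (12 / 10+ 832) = 20 / 22913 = 0.00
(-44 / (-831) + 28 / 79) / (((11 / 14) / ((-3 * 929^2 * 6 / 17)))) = -1938818154336 / 4092121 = -473792.97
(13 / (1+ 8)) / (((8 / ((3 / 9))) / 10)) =65 / 108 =0.60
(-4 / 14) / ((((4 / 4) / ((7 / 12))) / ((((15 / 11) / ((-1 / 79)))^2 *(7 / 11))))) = -3276525 / 2662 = -1230.85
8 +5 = 13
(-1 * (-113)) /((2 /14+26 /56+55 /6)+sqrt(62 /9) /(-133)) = 721392 * sqrt(62) /243327809+2813248452 /243327809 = 11.58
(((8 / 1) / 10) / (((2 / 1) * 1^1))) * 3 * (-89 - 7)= -576 / 5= -115.20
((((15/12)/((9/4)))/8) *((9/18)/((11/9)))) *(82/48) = 205/4224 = 0.05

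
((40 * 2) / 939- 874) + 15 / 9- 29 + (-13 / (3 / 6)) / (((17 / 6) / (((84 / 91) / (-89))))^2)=-25184384899136 / 27943885983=-901.25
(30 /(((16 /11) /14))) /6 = 385 /8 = 48.12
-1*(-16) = 16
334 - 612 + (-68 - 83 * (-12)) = 650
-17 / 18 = -0.94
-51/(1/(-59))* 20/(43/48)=2888640/43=67177.67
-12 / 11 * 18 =-216 / 11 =-19.64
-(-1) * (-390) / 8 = -195 / 4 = -48.75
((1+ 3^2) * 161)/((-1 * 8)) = -805/4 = -201.25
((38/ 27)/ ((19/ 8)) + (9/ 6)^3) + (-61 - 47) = -22471/ 216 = -104.03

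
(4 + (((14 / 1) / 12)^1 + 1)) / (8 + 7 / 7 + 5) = 37 / 84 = 0.44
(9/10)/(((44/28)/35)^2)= 108045/242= 446.47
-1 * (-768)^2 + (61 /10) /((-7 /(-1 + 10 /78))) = -805108723 /1365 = -589823.24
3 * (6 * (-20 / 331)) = -1.09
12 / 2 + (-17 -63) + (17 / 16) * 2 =-575 / 8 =-71.88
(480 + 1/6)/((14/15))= 14405/28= 514.46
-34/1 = -34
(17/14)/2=17/28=0.61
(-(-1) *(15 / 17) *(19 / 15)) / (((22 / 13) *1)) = 247 / 374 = 0.66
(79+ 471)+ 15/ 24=4405/ 8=550.62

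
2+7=9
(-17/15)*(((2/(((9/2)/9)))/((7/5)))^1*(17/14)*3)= -11.80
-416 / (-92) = 104 / 23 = 4.52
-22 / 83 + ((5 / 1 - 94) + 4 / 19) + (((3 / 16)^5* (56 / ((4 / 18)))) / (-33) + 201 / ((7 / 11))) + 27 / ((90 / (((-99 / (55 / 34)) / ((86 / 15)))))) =1530275808474009 / 6843855011840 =223.60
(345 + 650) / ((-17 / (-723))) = 719385 / 17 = 42316.76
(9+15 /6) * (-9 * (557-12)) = -112815 /2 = -56407.50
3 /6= 1 /2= 0.50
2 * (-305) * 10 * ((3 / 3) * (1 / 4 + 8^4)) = -24987125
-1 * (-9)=9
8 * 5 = 40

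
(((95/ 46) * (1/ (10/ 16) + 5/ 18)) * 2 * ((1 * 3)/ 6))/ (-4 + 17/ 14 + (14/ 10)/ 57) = -2135315/ 1520346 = -1.40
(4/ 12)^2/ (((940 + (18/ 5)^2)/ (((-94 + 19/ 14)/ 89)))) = -32425/ 267162336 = -0.00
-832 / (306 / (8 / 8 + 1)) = -832 / 153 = -5.44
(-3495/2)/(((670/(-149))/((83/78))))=2881511/6968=413.53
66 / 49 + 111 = 5505 / 49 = 112.35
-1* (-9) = 9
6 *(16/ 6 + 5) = 46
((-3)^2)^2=81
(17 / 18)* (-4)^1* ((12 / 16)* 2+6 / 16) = -85 / 12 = -7.08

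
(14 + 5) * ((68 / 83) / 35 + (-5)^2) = 1381167 / 2905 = 475.44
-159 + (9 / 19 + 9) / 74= -111687 / 703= -158.87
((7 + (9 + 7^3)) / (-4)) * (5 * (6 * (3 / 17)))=-16155 / 34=-475.15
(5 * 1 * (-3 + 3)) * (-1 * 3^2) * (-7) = 0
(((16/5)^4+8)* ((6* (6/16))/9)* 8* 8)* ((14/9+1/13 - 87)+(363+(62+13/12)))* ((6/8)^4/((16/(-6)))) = -7591939569/104000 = -72999.42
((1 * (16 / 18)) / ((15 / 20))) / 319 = 32 / 8613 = 0.00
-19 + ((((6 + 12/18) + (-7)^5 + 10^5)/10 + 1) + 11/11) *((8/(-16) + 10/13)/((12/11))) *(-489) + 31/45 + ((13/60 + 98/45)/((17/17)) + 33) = -3133416809/3120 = -1004300.26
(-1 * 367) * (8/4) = -734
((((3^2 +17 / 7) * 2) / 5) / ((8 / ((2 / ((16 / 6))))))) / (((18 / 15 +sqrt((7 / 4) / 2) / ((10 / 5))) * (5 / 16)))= 9216 / 6839 - 960 * sqrt(14) / 6839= 0.82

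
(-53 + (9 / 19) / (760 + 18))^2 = 613773532969 / 218507524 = 2808.94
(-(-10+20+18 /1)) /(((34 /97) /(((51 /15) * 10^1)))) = -2716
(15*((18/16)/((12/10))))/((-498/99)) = -7425/2656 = -2.80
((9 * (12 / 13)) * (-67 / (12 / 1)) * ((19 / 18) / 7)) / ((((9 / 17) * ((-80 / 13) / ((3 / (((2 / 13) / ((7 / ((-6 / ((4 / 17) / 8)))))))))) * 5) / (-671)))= 192.78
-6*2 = -12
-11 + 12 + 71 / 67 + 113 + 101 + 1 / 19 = 275111 / 1273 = 216.11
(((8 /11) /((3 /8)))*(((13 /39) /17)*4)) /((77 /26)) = 0.05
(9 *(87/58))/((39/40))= 180/13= 13.85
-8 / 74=-4 / 37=-0.11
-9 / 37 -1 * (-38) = 37.76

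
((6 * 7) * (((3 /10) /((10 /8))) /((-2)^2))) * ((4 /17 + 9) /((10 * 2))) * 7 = 69237 /8500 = 8.15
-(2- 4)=2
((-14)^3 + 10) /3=-2734 /3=-911.33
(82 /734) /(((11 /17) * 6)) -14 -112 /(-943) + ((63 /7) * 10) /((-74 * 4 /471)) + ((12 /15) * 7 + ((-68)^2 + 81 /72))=4473.66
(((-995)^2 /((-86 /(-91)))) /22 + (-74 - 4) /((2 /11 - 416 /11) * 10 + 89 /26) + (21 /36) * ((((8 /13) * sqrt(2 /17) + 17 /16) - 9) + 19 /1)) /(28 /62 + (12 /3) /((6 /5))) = 217 * sqrt(34) /38896 + 14300686792691445 /1136552310784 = 12582.55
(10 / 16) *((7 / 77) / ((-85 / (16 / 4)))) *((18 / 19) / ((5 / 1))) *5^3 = -225 / 3553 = -0.06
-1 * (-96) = 96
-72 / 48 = -1.50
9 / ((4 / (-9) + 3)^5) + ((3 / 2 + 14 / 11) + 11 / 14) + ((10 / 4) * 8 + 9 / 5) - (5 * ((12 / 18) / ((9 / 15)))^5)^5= -77391993547640638266538513157364867994 / 1778945509800898503203859242371695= -43504.42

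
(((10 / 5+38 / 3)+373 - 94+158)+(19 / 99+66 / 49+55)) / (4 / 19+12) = 46840795 / 1125432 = 41.62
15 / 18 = 5 / 6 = 0.83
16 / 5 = 3.20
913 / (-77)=-83 / 7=-11.86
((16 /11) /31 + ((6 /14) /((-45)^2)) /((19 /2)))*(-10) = -2874164 /6122655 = -0.47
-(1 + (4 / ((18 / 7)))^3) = -3473 / 729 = -4.76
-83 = -83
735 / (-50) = -147 / 10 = -14.70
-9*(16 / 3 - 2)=-30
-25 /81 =-0.31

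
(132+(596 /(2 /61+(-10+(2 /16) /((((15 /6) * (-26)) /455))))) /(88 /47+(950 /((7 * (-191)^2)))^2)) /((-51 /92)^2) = 6594623504904813889600 /19743927774006624903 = 334.01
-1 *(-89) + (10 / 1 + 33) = 132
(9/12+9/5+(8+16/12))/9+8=5033/540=9.32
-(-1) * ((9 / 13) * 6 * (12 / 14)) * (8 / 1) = 2592 / 91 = 28.48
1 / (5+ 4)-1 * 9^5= -531440 / 9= -59048.89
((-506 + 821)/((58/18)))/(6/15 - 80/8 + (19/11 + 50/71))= -527175/38657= -13.64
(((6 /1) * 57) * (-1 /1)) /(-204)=1.68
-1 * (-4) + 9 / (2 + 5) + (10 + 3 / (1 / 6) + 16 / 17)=4073 / 119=34.23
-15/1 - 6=-21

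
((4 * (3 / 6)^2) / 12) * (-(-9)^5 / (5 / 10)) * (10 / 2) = 98415 / 2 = 49207.50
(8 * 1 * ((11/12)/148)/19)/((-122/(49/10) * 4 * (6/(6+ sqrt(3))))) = -0.00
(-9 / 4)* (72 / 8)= -81 / 4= -20.25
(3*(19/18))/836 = 1/264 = 0.00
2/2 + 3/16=19/16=1.19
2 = 2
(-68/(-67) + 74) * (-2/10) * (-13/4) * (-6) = -98007/335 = -292.56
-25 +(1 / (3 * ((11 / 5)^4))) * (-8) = -1103075 / 43923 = -25.11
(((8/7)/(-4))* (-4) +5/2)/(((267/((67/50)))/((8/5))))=2278/77875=0.03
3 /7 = 0.43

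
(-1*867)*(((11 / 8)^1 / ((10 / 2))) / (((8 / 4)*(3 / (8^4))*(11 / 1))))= -73984 / 5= -14796.80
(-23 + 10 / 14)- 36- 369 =-2991 / 7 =-427.29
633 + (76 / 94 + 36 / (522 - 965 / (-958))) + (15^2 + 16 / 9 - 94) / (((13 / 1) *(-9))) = 15690128275340 / 24797020131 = 632.74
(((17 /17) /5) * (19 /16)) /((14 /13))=247 /1120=0.22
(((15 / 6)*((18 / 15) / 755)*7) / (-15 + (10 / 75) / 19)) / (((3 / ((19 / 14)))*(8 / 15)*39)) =-5415 / 134206384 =-0.00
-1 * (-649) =649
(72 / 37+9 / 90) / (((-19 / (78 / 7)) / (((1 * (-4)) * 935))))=22083204 / 4921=4487.54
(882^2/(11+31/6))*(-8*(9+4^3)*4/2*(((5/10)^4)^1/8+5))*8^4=-111825093832704/97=-1152836018893.86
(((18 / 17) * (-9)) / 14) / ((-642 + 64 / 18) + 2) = 729 / 681632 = 0.00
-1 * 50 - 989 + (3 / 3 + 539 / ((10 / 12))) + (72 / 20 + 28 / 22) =-21248 / 55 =-386.33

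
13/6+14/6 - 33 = -57/2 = -28.50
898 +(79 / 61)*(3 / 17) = 931463 / 1037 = 898.23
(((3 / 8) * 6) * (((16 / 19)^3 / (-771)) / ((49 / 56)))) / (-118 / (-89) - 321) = 2187264 / 351066590791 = 0.00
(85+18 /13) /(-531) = -1123 /6903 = -0.16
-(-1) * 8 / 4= 2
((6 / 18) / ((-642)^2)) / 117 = 1 / 144669564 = 0.00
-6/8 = -3/4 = -0.75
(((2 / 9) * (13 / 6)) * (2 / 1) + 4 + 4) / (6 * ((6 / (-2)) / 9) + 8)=121 / 81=1.49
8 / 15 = 0.53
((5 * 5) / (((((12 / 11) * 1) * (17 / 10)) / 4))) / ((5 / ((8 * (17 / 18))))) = 2200 / 27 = 81.48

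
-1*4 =-4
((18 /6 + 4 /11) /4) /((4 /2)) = 37 /88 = 0.42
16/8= 2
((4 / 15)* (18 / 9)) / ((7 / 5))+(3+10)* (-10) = -2722 / 21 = -129.62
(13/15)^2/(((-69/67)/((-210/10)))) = 79261/5175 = 15.32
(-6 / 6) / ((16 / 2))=-1 / 8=-0.12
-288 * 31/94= -4464/47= -94.98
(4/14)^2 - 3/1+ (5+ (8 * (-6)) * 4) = -9306/49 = -189.92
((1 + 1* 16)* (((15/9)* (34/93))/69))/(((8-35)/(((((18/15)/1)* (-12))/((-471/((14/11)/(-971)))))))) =64736/290540962503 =0.00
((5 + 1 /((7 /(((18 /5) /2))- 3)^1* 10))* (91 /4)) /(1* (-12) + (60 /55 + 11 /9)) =-526383 /43840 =-12.01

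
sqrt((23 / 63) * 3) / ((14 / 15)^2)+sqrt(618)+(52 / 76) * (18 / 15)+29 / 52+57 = 75 * sqrt(483) / 1372+sqrt(618)+288391 / 4940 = 84.44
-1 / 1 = -1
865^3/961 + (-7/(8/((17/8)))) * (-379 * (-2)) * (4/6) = 31022959939/46128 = 672540.75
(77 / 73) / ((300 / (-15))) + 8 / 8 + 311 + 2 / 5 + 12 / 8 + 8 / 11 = 5052067 / 16060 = 314.57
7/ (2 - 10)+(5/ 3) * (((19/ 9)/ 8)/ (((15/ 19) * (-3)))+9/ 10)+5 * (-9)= -43313/ 972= -44.56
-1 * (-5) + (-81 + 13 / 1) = -63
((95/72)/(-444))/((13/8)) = -95/51948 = -0.00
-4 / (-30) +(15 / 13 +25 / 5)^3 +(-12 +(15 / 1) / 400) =116642717 / 527280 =221.22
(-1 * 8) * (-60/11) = 480/11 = 43.64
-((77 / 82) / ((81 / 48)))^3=-233744896 / 1356572043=-0.17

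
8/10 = 4/5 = 0.80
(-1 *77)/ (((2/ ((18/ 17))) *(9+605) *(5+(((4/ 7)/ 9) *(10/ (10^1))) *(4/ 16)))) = -43659/ 3298408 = -0.01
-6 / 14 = -3 / 7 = -0.43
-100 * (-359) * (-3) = -107700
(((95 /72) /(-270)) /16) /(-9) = 0.00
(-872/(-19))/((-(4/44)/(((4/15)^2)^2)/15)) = -2455552/64125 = -38.29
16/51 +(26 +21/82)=26.57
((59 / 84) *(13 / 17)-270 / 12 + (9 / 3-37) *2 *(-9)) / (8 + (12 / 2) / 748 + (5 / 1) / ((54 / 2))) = 83414727 / 1158290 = 72.02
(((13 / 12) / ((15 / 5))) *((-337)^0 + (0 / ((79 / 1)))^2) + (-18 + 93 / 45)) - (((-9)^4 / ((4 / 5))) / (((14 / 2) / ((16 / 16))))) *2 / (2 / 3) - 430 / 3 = -1157224 / 315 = -3673.73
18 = 18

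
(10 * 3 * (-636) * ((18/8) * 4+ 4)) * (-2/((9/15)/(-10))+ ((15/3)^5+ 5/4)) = -783703050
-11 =-11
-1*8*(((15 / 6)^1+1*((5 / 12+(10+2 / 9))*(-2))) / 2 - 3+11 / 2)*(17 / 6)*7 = 29512 / 27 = 1093.04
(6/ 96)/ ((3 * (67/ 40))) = 5/ 402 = 0.01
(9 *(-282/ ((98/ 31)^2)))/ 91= -1219509/ 436982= -2.79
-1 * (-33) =33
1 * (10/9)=10/9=1.11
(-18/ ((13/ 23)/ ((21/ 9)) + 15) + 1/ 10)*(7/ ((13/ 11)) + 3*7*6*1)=-1516403/ 10634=-142.60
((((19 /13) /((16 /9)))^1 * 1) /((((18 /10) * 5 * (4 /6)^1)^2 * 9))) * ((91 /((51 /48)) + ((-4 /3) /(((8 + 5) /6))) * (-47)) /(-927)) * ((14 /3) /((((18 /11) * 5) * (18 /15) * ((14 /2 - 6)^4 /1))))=-1543465 /10354797648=-0.00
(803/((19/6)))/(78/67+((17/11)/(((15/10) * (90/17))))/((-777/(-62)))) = 186234044535/866403952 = 214.95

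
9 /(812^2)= 9 /659344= 0.00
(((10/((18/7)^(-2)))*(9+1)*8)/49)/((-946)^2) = 64800/537173329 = 0.00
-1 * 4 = -4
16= 16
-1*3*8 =-24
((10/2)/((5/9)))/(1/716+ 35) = 6444/25061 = 0.26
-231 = -231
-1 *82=-82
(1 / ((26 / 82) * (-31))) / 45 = -41 / 18135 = -0.00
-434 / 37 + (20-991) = -36361 / 37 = -982.73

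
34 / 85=2 / 5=0.40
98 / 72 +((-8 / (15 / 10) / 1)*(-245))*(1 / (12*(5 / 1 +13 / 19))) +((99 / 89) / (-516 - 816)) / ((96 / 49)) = 2101469909 / 102425472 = 20.52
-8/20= -2/5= -0.40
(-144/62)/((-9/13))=3.35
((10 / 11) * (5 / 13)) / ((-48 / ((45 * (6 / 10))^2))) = -6075 / 1144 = -5.31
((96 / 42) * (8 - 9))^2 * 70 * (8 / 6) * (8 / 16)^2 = 2560 / 21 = 121.90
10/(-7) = -10/7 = -1.43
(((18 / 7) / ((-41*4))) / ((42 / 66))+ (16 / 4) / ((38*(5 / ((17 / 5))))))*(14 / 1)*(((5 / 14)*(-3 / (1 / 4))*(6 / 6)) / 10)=-268761 / 954275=-0.28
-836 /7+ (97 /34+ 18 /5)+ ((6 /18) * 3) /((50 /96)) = -660781 /5950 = -111.06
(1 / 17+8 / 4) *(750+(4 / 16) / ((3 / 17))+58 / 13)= 4127095 / 2652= 1556.22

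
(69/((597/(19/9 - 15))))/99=-2668/177309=-0.02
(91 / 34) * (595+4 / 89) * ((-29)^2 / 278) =29158311 / 6052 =4817.96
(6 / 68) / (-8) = -3 / 272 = -0.01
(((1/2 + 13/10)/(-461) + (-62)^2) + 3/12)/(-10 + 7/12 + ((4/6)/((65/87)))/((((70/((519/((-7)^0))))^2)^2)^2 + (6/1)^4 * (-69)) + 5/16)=-162682063976772322600321749236630556/385273525850036197699196690815819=-422.25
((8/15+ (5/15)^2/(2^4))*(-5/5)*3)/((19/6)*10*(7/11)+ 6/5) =-4279/56368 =-0.08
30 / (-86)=-15 / 43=-0.35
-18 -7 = -25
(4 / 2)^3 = 8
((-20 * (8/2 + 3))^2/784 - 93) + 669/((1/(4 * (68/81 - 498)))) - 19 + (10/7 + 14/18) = -1330486.28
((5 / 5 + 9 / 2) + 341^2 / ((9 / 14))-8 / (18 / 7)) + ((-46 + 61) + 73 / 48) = 26049667 / 144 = 180900.47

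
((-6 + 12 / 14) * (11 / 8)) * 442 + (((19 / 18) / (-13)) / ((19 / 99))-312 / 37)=-21107231 / 6734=-3134.43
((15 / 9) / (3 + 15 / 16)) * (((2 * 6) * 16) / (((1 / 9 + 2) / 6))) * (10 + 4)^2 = 860160 / 19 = 45271.58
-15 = -15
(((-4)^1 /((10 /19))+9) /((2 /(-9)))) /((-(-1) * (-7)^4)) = -9 /3430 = -0.00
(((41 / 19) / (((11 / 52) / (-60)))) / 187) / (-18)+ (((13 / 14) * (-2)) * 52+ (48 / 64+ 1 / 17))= -313788991 / 3282972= -95.58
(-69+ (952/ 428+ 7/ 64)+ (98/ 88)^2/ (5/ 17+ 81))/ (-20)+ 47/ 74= 1681111328471/ 423700414720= 3.97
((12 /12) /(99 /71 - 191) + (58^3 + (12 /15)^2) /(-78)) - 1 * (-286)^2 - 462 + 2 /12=-556251863623 /6562725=-84759.28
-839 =-839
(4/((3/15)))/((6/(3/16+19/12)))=425/72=5.90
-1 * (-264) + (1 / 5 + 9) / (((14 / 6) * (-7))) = 64542 / 245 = 263.44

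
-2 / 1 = -2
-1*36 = -36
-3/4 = -0.75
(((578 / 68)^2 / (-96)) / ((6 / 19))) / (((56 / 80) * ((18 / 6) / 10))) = -137275 / 12096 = -11.35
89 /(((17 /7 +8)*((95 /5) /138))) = 85974 /1387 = 61.99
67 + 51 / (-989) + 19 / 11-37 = 344600 / 10879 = 31.68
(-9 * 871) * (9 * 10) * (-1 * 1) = 705510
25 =25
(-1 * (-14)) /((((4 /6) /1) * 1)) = 21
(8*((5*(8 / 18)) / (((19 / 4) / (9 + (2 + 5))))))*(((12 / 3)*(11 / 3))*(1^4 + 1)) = 901120 / 513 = 1756.57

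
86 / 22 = 43 / 11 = 3.91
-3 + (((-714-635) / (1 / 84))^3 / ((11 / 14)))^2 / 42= 9879937456561459521249046929045 / 121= 81652375674061648935942540000.00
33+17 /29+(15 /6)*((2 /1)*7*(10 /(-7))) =-476 /29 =-16.41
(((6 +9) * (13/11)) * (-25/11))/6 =-6.71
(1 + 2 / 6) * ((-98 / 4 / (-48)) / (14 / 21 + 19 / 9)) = 49 / 200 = 0.24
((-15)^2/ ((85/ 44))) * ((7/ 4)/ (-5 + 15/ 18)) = -4158/ 85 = -48.92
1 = 1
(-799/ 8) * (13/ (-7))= 10387/ 56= 185.48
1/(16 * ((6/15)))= 5/32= 0.16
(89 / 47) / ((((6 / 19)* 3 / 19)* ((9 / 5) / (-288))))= -2570320 / 423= -6076.41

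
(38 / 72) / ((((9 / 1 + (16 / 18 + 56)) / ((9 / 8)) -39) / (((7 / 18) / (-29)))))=-133 / 367720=-0.00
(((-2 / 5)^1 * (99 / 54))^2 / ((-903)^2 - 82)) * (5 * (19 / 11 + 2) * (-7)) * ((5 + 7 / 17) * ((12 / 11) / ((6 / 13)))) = -29848 / 27118485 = -0.00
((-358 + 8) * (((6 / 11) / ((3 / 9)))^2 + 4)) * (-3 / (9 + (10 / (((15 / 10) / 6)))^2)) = 848400 / 194689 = 4.36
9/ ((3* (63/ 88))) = 88/ 21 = 4.19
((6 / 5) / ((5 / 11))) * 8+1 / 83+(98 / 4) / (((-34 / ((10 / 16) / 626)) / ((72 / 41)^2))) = 392170630874 / 18560047075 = 21.13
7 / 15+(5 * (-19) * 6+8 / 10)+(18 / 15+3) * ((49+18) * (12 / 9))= -2903 / 15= -193.53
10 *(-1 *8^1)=-80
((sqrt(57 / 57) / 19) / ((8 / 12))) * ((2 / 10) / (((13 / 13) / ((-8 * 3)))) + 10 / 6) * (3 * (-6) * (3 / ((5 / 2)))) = 2538 / 475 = 5.34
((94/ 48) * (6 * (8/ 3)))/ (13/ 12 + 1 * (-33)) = -376/ 383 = -0.98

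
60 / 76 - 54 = -1011 / 19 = -53.21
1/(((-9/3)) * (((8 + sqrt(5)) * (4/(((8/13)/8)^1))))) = -0.00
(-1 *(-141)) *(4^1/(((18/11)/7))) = 7238/3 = 2412.67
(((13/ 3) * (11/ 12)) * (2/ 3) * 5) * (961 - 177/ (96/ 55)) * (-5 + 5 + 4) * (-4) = -6555835/ 36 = -182106.53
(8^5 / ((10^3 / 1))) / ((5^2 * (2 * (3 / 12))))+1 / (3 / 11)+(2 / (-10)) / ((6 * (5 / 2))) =58826 / 9375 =6.27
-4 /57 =-0.07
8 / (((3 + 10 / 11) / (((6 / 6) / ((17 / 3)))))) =264 / 731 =0.36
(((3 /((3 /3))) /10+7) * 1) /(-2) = -73 /20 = -3.65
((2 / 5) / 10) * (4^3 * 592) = 37888 / 25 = 1515.52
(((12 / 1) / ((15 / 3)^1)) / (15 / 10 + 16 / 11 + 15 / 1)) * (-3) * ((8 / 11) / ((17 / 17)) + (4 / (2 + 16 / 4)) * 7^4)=-1268304 / 1975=-642.18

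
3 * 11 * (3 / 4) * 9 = 891 / 4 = 222.75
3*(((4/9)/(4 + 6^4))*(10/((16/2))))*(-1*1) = -1/780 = -0.00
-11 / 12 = -0.92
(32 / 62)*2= 32 / 31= 1.03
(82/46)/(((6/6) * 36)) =41/828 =0.05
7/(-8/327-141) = -2289/46115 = -0.05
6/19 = 0.32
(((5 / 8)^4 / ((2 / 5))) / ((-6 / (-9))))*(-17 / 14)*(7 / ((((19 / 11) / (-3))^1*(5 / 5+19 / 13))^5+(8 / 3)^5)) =-2315829909783121875 / 61484157184359006208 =-0.04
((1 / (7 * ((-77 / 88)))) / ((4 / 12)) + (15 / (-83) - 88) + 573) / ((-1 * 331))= -1969768 / 1346177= -1.46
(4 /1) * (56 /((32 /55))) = 385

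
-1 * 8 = -8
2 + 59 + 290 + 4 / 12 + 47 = 1195 / 3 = 398.33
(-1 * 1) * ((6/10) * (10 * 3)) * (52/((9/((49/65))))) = -392/5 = -78.40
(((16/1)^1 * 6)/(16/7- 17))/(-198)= 112/3399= 0.03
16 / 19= 0.84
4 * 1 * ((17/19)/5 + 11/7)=4656/665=7.00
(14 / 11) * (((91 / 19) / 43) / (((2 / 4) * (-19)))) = -2548 / 170753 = -0.01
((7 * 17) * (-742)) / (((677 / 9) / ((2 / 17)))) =-93492 / 677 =-138.10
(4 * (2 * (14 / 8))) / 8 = 7 / 4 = 1.75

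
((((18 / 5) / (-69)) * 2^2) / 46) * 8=-96 / 2645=-0.04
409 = 409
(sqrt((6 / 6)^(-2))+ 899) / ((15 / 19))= 1140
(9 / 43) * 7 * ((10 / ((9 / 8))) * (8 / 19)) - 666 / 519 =593666 / 141341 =4.20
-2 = -2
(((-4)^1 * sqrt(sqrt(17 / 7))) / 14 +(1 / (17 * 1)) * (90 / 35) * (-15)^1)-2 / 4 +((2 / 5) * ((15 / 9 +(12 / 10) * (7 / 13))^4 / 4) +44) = -2 * 17^(1 / 4) * 7^(3 / 4) / 49 +37933189107472 / 860310871875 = 43.74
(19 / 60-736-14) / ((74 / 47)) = -2114107 / 4440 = -476.15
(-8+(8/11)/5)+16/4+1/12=-2489/660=-3.77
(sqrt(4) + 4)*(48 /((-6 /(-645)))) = 30960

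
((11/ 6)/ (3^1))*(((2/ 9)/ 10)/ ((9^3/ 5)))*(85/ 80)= 187/ 1889568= 0.00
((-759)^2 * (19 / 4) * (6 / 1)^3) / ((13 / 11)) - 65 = 6501649321 / 13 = 500126870.85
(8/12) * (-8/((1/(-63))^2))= -21168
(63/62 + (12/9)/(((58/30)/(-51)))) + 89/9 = -392695/16182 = -24.27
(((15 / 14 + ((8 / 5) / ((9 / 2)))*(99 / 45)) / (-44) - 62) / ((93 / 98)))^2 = 3623230114452529 / 847688490000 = 4274.25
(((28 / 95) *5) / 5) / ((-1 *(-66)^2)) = -7 / 103455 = -0.00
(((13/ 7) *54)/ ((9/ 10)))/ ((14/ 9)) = 3510/ 49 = 71.63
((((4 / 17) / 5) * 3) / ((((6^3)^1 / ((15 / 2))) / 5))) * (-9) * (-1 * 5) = 75 / 68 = 1.10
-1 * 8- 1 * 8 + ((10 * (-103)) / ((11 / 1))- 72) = -1998 / 11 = -181.64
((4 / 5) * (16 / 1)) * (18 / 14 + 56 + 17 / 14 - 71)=-160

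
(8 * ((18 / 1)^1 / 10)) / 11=72 / 55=1.31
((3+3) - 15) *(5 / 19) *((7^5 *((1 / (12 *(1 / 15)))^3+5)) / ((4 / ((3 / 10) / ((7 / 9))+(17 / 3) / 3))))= -1531081685 / 9728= -157389.15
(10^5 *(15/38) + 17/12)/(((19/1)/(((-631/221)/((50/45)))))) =-17037611439/3191240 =-5338.87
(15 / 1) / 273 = 0.05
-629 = -629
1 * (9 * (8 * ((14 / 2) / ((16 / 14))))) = 441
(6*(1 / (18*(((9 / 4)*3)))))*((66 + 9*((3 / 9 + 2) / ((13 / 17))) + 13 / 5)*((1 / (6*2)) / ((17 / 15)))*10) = 3.49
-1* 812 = -812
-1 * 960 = -960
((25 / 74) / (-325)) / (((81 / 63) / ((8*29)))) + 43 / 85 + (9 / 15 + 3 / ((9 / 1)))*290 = 99712987 / 367965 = 270.98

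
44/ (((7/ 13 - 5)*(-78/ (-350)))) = -44.25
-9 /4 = -2.25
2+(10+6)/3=7.33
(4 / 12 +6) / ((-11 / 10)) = -190 / 33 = -5.76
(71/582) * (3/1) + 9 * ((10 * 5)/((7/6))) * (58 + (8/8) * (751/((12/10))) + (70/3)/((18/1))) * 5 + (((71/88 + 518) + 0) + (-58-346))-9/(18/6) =78958300549/59752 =1321433.60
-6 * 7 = -42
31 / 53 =0.58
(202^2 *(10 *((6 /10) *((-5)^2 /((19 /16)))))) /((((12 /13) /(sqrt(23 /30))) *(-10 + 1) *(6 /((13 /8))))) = -8619845 *sqrt(690) /1539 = -147124.63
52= 52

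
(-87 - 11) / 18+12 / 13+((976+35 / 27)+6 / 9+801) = 1774.44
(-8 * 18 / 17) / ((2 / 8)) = -576 / 17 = -33.88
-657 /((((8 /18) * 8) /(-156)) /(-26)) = -2997891 /4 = -749472.75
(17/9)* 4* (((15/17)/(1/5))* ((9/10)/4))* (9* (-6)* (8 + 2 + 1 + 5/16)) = -4581.56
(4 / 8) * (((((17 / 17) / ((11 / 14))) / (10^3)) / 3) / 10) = 7 / 330000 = 0.00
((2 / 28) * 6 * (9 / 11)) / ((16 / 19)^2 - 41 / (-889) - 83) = -1237869 / 290341942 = -0.00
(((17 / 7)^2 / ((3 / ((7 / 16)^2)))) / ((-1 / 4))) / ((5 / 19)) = -5491 / 960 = -5.72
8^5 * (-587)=-19234816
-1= -1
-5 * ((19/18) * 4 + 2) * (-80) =22400/9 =2488.89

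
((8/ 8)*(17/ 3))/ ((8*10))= 17/ 240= 0.07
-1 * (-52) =52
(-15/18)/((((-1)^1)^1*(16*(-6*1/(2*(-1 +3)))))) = -5/144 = -0.03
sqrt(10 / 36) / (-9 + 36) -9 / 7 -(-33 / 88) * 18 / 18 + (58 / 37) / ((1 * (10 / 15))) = sqrt(10) / 162 + 2985 / 2072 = 1.46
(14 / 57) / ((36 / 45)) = 35 / 114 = 0.31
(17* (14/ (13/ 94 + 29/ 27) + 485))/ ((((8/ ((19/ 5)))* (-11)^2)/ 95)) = 551563597/ 175208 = 3148.05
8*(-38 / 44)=-76 / 11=-6.91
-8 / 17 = -0.47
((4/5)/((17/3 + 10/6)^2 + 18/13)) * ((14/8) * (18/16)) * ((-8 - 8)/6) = -351/4610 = -0.08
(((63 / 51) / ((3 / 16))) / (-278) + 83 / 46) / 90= 193553 / 9782820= 0.02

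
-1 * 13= -13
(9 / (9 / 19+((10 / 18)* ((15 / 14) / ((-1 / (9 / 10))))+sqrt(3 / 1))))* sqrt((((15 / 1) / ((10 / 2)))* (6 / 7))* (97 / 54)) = 2508* sqrt(2037) / 282661+121296* sqrt(679) / 282661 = 11.58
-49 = -49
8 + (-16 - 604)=-612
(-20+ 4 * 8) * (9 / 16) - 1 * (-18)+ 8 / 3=329 / 12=27.42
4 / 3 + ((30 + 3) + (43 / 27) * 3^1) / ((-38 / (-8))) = 1588 / 171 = 9.29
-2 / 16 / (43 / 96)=-12 / 43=-0.28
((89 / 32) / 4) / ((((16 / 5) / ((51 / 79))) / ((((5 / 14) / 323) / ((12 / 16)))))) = 2225 / 10759168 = 0.00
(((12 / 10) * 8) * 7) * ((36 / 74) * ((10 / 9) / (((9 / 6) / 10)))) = 242.16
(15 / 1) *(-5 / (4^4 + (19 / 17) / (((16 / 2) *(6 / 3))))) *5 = -34000 / 23217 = -1.46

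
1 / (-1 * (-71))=1 / 71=0.01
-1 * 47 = -47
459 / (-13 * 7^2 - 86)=-153 / 241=-0.63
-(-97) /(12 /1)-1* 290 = -3383 /12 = -281.92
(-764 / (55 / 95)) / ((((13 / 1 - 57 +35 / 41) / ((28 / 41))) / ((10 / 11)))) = 4064480 / 214049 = 18.99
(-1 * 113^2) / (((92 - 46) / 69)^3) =-344763 / 8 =-43095.38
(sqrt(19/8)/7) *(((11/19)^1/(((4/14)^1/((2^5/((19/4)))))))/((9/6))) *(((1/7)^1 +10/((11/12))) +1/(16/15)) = 29542 *sqrt(38)/7581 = 24.02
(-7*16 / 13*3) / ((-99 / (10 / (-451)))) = -1120 / 193479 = -0.01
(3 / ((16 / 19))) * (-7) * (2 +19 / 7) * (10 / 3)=-391.88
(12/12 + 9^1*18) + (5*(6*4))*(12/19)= 4537/19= 238.79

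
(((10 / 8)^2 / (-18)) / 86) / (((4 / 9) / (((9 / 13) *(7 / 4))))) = -1575 / 572416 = -0.00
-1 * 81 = -81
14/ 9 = 1.56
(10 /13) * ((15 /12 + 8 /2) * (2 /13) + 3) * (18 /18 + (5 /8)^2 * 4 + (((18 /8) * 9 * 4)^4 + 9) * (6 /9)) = 17483596515 /208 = 84055752.48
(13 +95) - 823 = -715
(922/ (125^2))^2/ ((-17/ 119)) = -5950588/ 244140625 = -0.02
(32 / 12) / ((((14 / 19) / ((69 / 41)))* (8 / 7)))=437 / 82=5.33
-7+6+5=4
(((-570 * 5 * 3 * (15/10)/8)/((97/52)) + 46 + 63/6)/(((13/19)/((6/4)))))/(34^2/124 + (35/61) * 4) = -1399111189/9234303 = -151.51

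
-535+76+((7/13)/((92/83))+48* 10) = 25697/1196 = 21.49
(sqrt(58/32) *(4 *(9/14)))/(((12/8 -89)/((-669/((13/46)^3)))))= 586060056 *sqrt(29)/2691325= 1172.67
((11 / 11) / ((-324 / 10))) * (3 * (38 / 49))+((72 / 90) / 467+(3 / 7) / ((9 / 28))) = 3902407 / 3089205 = 1.26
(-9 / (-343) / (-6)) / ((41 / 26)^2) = -0.00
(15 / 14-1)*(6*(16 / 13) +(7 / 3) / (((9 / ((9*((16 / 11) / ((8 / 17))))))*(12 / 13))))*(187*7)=665023 / 468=1420.99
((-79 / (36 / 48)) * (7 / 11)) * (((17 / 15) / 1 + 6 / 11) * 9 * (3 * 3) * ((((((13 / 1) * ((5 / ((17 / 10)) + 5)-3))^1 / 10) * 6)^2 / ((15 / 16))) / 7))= -45091623822336 / 21855625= -2063158.74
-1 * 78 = -78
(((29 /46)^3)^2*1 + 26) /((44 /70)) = 8642428991595 /208434531712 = 41.46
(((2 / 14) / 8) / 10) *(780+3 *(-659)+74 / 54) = -16141 / 7560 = -2.14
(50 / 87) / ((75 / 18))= 0.14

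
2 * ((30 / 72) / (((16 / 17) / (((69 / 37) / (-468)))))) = -1955 / 554112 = -0.00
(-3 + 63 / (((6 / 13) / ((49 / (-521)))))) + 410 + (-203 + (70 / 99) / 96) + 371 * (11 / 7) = 1916682787 / 2475792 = 774.17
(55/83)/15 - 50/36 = -1.34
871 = 871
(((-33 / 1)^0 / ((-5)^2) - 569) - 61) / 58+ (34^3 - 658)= 56020951 / 1450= 38635.14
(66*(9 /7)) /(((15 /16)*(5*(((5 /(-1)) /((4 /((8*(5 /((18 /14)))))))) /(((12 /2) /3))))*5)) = -28512 /153125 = -0.19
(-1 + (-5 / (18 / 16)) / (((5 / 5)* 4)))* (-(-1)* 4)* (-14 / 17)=1064 / 153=6.95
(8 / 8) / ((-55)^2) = 1 / 3025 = 0.00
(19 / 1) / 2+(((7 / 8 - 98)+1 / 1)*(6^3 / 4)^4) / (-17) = 1634712839 / 34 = 48079789.38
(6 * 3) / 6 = 3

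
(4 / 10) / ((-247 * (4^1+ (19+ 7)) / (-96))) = 32 / 6175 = 0.01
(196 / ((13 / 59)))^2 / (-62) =-66863048 / 5239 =-12762.56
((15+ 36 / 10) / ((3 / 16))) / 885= 496 / 4425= 0.11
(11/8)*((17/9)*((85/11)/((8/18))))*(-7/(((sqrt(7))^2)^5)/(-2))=1445/153664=0.01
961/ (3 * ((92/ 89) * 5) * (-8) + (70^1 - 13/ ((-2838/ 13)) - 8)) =-7830042/ 505045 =-15.50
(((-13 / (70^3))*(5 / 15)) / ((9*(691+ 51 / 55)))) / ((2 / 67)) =-143 / 2104099200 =-0.00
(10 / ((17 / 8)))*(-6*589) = -282720 / 17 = -16630.59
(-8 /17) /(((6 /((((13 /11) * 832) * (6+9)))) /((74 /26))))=-615680 /187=-3292.41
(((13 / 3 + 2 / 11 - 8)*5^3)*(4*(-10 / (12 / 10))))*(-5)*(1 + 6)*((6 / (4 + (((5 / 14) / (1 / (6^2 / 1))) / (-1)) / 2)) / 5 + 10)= -8130500000 / 1683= -4830956.63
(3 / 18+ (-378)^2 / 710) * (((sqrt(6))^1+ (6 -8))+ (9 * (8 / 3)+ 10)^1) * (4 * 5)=858014 * sqrt(6) / 213+ 27456448 / 213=138770.63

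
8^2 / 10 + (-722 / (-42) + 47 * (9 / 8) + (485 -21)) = 540.47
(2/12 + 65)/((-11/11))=-391/6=-65.17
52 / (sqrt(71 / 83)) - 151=-151+52 * sqrt(5893) / 71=-94.78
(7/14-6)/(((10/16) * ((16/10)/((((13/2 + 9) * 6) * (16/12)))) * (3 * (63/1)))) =-682/189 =-3.61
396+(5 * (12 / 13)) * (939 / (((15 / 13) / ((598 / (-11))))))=-2241732 / 11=-203793.82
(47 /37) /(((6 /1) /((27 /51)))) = 141 /1258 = 0.11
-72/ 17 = -4.24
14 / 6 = 7 / 3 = 2.33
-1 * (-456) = 456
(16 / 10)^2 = 64 / 25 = 2.56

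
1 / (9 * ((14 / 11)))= 11 / 126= 0.09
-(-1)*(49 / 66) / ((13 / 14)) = 343 / 429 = 0.80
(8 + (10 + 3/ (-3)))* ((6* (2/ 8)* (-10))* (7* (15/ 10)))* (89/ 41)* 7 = -40684.94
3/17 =0.18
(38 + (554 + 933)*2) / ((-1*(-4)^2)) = -753 / 4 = -188.25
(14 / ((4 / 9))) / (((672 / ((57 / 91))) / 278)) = 23769 / 2912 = 8.16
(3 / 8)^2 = 0.14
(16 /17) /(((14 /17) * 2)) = 4 /7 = 0.57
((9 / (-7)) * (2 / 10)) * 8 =-72 / 35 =-2.06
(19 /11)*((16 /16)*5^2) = 475 /11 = 43.18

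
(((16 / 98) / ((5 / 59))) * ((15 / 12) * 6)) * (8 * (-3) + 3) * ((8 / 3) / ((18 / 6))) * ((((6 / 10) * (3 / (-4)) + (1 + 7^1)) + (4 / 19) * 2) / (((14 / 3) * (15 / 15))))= -2144532 / 4655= -460.69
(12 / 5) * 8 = 96 / 5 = 19.20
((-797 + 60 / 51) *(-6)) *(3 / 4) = 121761 / 34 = 3581.21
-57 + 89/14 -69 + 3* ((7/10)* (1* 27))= -62.94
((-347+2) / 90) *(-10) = 115 / 3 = 38.33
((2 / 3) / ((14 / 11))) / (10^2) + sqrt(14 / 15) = 11 / 2100 + sqrt(210) / 15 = 0.97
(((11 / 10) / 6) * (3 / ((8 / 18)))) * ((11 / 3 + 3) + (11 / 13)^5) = 260997429 / 29703440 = 8.79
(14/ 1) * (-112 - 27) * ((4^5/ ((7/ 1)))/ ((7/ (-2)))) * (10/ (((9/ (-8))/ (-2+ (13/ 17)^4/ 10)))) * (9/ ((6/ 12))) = 14956521127936/ 584647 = 25582139.53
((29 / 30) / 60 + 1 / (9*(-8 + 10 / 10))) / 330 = 1 / 1386000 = 0.00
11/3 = 3.67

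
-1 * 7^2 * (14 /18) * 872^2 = -260811712 /9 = -28979079.11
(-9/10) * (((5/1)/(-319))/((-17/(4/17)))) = -18/92191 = -0.00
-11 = -11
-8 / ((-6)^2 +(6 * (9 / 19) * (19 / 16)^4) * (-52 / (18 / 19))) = 131072 / 4492695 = 0.03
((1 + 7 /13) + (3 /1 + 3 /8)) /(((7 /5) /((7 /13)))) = 2555 /1352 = 1.89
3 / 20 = 0.15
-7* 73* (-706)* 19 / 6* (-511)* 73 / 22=-127847713931 / 66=-1937086574.71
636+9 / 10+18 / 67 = 426903 / 670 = 637.17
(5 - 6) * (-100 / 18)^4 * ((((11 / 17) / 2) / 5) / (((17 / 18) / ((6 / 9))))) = -27500000 / 632043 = -43.51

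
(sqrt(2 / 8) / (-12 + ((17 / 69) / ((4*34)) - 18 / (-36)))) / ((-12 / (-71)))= -1633 / 6347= -0.26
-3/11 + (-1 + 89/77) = -9/77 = -0.12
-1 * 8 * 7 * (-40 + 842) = -44912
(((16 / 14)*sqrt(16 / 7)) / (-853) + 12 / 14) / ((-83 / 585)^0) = 6 / 7- 32*sqrt(7) / 41797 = 0.86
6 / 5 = 1.20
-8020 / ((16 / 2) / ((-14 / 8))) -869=7083 / 8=885.38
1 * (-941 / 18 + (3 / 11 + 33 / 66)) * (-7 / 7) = 5099 / 99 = 51.51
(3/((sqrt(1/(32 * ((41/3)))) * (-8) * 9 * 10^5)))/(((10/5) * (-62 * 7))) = sqrt(246)/1562400000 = 0.00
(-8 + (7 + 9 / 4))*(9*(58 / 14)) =1305 / 28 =46.61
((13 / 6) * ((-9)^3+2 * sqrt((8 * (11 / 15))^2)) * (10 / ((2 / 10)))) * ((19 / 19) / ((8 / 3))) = -699335 / 24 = -29138.96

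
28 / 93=0.30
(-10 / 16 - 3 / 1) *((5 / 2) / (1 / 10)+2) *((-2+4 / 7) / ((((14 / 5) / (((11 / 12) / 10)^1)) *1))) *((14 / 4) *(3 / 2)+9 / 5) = 404811 / 12544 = 32.27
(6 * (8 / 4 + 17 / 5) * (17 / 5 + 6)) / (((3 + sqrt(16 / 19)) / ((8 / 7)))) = 3471984 / 27125-243648 * sqrt(19) / 27125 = 88.85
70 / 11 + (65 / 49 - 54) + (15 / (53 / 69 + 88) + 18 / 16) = -4852709 / 107800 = -45.02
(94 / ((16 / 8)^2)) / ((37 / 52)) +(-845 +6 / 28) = -420491 / 518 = -811.76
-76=-76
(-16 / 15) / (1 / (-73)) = 1168 / 15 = 77.87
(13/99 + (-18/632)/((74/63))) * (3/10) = 247859/7716720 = 0.03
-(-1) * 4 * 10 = 40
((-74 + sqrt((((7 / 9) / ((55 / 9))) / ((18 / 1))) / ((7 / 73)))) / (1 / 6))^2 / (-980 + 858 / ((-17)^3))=-26634910769 / 132428945 + 2181372*sqrt(8030) / 132428945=-199.65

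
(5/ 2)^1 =5/ 2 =2.50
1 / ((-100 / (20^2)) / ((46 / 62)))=-92 / 31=-2.97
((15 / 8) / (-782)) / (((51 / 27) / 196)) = -0.25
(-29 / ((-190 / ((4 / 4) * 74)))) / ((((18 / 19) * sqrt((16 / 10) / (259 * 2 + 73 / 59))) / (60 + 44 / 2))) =43993 * sqrt(722986) / 2124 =17611.41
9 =9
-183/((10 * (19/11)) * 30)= -0.35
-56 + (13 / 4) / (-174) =-38989 / 696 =-56.02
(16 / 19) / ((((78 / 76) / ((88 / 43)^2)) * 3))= 247808 / 216333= 1.15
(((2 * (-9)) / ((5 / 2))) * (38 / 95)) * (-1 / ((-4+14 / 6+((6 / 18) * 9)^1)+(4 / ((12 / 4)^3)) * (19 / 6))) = 2916 / 1825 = 1.60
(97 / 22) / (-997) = -0.00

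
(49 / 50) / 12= 0.08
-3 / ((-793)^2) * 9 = -27 / 628849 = -0.00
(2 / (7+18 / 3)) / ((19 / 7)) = 14 / 247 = 0.06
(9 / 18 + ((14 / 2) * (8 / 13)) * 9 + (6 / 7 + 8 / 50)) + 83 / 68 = 6421127 / 154700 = 41.51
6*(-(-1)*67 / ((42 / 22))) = 1474 / 7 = 210.57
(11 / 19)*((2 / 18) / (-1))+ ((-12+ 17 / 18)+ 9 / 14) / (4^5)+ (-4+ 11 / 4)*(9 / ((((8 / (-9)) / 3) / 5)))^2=-8835229453 / 306432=-28832.59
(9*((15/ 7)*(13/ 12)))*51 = 29835/ 28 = 1065.54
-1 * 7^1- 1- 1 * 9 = -17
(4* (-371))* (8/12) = -2968/3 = -989.33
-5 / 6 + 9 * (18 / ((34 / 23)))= 11093 / 102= 108.75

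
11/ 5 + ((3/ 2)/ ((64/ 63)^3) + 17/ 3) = 73118099/ 7864320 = 9.30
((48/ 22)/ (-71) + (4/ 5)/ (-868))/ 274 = -26821/ 232183490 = -0.00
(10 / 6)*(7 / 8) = 35 / 24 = 1.46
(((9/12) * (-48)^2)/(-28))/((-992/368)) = 4968/217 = 22.89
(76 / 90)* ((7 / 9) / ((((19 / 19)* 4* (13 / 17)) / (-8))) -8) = -44612 / 5265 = -8.47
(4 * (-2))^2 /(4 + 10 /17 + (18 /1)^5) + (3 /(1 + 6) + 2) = 39006721 /16061367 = 2.43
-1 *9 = -9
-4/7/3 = -4/21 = -0.19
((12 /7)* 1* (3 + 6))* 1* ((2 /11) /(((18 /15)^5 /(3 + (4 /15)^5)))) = 2279149 /673596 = 3.38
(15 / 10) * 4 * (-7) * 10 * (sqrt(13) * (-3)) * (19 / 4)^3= 2160585 * sqrt(13) / 16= 486881.25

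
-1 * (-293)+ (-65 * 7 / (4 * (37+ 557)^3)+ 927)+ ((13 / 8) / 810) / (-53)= 271034775498967 / 222159659040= 1220.00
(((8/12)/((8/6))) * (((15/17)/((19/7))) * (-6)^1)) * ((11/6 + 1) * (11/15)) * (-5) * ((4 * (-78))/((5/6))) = -72072/19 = -3793.26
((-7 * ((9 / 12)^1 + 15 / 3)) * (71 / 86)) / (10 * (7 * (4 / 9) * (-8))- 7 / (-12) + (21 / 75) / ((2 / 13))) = 0.13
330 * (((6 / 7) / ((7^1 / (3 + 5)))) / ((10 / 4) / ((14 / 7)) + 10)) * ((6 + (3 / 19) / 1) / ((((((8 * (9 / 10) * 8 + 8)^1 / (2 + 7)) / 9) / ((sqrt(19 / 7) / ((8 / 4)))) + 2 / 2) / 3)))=81062467200 / 5102027 - 131301181440 * sqrt(133) / 96938513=267.67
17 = 17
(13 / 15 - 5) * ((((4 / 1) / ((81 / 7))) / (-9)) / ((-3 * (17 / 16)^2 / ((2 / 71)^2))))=-1777664 / 47791931445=-0.00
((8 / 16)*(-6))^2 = 9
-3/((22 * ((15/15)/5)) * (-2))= 15/44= 0.34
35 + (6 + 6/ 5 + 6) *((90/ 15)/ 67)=12121/ 335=36.18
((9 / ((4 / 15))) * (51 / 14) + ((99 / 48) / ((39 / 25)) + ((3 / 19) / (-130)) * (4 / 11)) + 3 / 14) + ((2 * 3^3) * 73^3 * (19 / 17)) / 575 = 121827576102433 / 2974571600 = 40956.34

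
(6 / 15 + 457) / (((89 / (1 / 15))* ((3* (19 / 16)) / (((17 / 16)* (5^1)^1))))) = 38879 / 76095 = 0.51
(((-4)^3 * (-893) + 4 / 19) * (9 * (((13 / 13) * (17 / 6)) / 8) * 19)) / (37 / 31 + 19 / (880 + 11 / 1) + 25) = 22495067199 / 170372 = 132035.00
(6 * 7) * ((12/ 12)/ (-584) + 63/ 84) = 9177/ 292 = 31.43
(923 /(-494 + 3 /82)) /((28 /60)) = -227058 /56707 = -4.00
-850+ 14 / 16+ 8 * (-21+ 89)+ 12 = -2345 / 8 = -293.12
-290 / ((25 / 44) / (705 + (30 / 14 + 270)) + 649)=-17455680 / 39064643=-0.45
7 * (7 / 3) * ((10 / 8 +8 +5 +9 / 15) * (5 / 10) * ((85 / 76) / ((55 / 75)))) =112455 / 608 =184.96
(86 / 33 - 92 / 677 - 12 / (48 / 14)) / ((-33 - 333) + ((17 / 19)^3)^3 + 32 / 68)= 252424065026111645 / 89505434619910319274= 0.00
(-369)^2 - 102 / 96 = 2178559 / 16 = 136159.94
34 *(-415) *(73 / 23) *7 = -7210210 / 23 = -313487.39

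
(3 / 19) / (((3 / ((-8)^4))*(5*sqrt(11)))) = 13.00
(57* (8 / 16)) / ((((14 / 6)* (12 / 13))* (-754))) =-57 / 3248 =-0.02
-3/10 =-0.30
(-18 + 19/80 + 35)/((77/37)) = 7289/880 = 8.28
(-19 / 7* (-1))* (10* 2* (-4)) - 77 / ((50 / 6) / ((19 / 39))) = -504241 / 2275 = -221.64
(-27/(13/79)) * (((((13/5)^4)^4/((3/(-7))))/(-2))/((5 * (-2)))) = 254752189531129697589/3051757812500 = 83477197.47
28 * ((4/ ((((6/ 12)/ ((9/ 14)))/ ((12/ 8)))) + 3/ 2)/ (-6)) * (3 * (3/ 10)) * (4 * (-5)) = 774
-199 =-199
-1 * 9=-9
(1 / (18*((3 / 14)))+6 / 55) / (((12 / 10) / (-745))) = -407515 / 1782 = -228.68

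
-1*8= -8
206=206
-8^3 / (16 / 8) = -256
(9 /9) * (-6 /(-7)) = 6 /7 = 0.86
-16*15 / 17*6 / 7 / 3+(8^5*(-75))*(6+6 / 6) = -17203204.03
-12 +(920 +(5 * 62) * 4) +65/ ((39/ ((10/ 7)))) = 45158/ 21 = 2150.38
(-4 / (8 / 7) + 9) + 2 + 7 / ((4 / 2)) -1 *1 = 10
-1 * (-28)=28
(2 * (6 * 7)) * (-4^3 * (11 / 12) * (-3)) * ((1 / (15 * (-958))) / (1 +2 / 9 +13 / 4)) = -0.23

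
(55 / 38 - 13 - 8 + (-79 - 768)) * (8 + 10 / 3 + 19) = -2996539 / 114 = -26285.43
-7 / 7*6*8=-48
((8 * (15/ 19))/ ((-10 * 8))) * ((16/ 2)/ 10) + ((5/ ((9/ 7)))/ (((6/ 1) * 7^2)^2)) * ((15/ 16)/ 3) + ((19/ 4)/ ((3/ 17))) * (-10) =-45478471897/ 168920640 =-269.23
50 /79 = 0.63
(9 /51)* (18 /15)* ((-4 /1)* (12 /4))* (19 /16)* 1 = -513 /170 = -3.02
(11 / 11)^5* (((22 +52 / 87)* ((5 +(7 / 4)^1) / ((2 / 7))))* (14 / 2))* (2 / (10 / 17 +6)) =1052793 / 928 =1134.48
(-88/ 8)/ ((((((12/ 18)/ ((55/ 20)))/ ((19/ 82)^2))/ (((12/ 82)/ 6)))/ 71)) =-9304053/ 2205472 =-4.22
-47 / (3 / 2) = -31.33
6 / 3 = 2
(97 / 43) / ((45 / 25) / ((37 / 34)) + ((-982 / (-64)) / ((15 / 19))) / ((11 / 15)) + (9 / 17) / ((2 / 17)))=6316640 / 91444531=0.07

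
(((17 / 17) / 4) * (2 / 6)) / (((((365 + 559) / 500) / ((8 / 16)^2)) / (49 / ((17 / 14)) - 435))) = -838625 / 188496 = -4.45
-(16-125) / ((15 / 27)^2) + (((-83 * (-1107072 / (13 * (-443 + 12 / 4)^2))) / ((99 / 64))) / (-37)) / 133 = 751762038563 / 2128701575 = 353.16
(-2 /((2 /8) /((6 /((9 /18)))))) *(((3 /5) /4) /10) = -36 /25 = -1.44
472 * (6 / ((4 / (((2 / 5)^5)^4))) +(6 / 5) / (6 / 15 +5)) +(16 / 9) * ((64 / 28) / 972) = 104.89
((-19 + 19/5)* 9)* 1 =-684/5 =-136.80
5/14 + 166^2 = 385789/14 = 27556.36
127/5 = 25.40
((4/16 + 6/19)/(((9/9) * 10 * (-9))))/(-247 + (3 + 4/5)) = 43/1663488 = 0.00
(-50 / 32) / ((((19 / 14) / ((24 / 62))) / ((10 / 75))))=-35 / 589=-0.06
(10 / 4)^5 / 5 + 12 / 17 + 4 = 13185 / 544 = 24.24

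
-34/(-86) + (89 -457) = -15807/43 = -367.60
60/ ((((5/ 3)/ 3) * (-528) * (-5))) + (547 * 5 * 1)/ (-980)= -7411/ 2695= -2.75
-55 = -55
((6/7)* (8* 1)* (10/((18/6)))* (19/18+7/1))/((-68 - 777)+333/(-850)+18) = -0.22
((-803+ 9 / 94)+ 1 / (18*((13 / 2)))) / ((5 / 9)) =-8830247 / 6110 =-1445.21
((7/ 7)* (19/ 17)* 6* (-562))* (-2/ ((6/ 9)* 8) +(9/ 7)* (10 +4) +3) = -2642805/ 34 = -77729.56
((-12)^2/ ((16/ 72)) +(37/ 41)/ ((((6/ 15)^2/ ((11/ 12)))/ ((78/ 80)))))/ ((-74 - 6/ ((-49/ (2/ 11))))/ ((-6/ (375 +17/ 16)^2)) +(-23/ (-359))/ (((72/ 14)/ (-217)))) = 1085168771442/ 2897517271733879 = 0.00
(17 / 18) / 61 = 0.02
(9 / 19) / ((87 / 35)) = 105 / 551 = 0.19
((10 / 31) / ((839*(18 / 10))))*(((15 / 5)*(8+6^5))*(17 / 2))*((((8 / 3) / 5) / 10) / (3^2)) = 529312 / 2106729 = 0.25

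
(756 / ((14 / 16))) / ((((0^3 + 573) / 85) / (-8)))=-195840 / 191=-1025.34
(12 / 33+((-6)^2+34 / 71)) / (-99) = -28774 / 77319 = -0.37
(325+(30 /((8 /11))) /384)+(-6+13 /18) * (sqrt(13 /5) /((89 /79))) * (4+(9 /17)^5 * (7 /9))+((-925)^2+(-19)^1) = 438236727 /512 - 8593757855 * sqrt(65) /2274610914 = 855900.65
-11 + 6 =-5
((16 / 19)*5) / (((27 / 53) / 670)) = 2840800 / 513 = 5537.62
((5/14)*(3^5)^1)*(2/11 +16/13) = 122715/1001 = 122.59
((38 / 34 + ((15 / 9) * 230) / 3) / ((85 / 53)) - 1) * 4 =4128832 / 13005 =317.48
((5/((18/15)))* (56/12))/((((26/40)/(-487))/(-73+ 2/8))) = 41334125/39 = 1059849.36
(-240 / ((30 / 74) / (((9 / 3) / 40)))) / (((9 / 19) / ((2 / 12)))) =-703 / 45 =-15.62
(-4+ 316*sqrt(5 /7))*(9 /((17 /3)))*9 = 3760.34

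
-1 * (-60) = 60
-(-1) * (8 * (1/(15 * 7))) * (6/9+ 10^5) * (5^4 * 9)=300002000/7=42857428.57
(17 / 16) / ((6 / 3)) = 17 / 32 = 0.53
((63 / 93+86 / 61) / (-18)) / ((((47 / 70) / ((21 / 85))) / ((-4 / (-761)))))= -773612 / 3449405247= -0.00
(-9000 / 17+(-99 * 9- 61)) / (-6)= 12592 / 51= 246.90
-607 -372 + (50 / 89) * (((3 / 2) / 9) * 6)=-87081 / 89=-978.44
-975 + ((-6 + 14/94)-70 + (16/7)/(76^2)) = -124808483/118769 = -1050.85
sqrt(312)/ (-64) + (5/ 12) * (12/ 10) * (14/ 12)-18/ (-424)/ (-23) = 4253/ 7314-sqrt(78)/ 32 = 0.31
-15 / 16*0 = 0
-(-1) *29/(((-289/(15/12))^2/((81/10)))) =0.00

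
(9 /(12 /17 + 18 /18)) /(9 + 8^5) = 153 /950533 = 0.00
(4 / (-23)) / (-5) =4 / 115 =0.03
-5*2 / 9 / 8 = -5 / 36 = -0.14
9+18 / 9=11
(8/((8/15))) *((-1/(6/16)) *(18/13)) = -55.38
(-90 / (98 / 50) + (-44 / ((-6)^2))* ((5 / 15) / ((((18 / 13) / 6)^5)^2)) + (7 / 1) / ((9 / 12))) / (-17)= 74308585196309 / 1328071059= 55952.27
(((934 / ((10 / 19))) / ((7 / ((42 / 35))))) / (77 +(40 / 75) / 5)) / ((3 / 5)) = 266190 / 40481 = 6.58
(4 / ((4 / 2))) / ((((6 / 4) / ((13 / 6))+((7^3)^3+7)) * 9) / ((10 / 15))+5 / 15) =156 / 42492356297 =0.00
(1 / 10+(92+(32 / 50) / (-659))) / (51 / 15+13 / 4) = 13.85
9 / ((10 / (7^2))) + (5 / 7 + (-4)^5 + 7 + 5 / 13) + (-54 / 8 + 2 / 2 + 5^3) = -1551643 / 1820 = -852.55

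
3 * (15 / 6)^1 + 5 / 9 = 145 / 18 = 8.06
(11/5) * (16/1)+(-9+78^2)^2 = 184528301/5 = 36905660.20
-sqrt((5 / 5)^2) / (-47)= 1 / 47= 0.02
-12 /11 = -1.09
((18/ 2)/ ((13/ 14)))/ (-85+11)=-63/ 481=-0.13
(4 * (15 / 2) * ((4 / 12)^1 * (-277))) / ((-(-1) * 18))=-1385 / 9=-153.89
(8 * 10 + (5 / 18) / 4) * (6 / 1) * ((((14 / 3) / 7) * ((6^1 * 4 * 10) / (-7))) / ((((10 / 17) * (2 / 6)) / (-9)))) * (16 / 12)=4704240 / 7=672034.29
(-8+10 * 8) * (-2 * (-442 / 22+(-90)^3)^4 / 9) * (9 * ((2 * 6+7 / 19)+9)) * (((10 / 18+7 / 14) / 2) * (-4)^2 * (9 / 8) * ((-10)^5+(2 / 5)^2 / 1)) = 302222346295777515679035349883739431232 / 366025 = 825687716128071895851472800000000.00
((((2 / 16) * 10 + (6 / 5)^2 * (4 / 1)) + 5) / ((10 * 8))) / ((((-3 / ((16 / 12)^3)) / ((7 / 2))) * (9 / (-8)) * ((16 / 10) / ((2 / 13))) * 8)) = 8407 / 1895400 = 0.00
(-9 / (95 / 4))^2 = 1296 / 9025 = 0.14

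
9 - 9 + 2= 2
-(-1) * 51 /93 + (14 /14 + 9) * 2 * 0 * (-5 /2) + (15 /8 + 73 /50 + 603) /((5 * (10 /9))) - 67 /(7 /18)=-135835549 /2170000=-62.60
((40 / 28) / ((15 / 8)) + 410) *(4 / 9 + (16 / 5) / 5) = 2104744 / 4725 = 445.45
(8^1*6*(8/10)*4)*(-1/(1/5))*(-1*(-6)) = -4608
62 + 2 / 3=188 / 3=62.67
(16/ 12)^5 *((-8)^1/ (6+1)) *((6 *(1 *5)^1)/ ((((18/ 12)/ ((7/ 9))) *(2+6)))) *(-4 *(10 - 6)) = 327680/ 2187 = 149.83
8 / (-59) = -8 / 59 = -0.14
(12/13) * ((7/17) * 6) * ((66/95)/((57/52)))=44352/30685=1.45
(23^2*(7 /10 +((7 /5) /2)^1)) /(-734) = -3703 /3670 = -1.01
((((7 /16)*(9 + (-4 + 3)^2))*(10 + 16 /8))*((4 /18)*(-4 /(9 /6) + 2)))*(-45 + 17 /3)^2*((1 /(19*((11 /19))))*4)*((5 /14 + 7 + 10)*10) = -8354400 /11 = -759490.91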